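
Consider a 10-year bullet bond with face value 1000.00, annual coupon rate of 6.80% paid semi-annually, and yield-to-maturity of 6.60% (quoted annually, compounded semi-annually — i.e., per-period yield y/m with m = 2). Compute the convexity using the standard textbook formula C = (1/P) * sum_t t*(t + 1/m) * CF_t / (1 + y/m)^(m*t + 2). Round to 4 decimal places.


Answer: Convexity = 65.5417

Derivation:
Coupon per period c = face * coupon_rate / m = 34.000000
Periods per year m = 2; per-period yield y/m = 0.033000
Number of cashflows N = 20
Cashflows (t years, CF_t, discount factor 1/(1+y/m)^(m*t), PV):
  t = 0.5000: CF_t = 34.000000, DF = 0.968054, PV = 32.913843
  t = 1.0000: CF_t = 34.000000, DF = 0.937129, PV = 31.862384
  t = 1.5000: CF_t = 34.000000, DF = 0.907192, PV = 30.844515
  t = 2.0000: CF_t = 34.000000, DF = 0.878211, PV = 29.859163
  t = 2.5000: CF_t = 34.000000, DF = 0.850156, PV = 28.905289
  t = 3.0000: CF_t = 34.000000, DF = 0.822997, PV = 27.981886
  t = 3.5000: CF_t = 34.000000, DF = 0.796705, PV = 27.087983
  t = 4.0000: CF_t = 34.000000, DF = 0.771254, PV = 26.222636
  t = 4.5000: CF_t = 34.000000, DF = 0.746616, PV = 25.384933
  t = 5.0000: CF_t = 34.000000, DF = 0.722764, PV = 24.573991
  t = 5.5000: CF_t = 34.000000, DF = 0.699675, PV = 23.788956
  t = 6.0000: CF_t = 34.000000, DF = 0.677323, PV = 23.028999
  t = 6.5000: CF_t = 34.000000, DF = 0.655686, PV = 22.293319
  t = 7.0000: CF_t = 34.000000, DF = 0.634739, PV = 21.581142
  t = 7.5000: CF_t = 34.000000, DF = 0.614462, PV = 20.891715
  t = 8.0000: CF_t = 34.000000, DF = 0.594833, PV = 20.224313
  t = 8.5000: CF_t = 34.000000, DF = 0.575830, PV = 19.578231
  t = 9.0000: CF_t = 34.000000, DF = 0.557435, PV = 18.952789
  t = 9.5000: CF_t = 34.000000, DF = 0.539627, PV = 18.347327
  t = 10.0000: CF_t = 1034.000000, DF = 0.522388, PV = 540.149662
Price P = sum_t PV_t = 1014.473077
Convexity numerator sum_t t*(t + 1/m) * CF_t / (1+y/m)^(m*t + 2):
  t = 0.5000: term = 15.422258
  t = 1.0000: term = 44.788745
  t = 1.5000: term = 86.715866
  t = 2.0000: term = 139.909432
  t = 2.5000: term = 203.159872
  t = 3.0000: term = 275.337677
  t = 3.5000: term = 355.389064
  t = 4.0000: term = 442.331845
  t = 4.5000: term = 535.251507
  t = 5.0000: term = 633.297469
  t = 5.5000: term = 735.679539
  t = 6.0000: term = 841.664525
  t = 6.5000: term = 950.573036
  t = 7.0000: term = 1061.776420
  t = 7.5000: term = 1174.693868
  t = 8.0000: term = 1288.789658
  t = 8.5000: term = 1403.570538
  t = 9.0000: term = 1518.583236
  t = 9.5000: term = 1633.412107
  t = 10.0000: term = 53149.938263
Convexity = (1/P) * sum = 66490.284922 / 1014.473077 = 65.541695


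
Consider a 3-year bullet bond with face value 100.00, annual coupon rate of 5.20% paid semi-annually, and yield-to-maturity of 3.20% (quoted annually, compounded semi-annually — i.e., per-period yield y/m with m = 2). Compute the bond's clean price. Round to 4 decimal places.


Answer: Price = 105.6778

Derivation:
Coupon per period c = face * coupon_rate / m = 2.600000
Periods per year m = 2; per-period yield y/m = 0.016000
Number of cashflows N = 6
Cashflows (t years, CF_t, discount factor 1/(1+y/m)^(m*t), PV):
  t = 0.5000: CF_t = 2.600000, DF = 0.984252, PV = 2.559055
  t = 1.0000: CF_t = 2.600000, DF = 0.968752, PV = 2.518755
  t = 1.5000: CF_t = 2.600000, DF = 0.953496, PV = 2.479090
  t = 2.0000: CF_t = 2.600000, DF = 0.938480, PV = 2.440049
  t = 2.5000: CF_t = 2.600000, DF = 0.923701, PV = 2.401623
  t = 3.0000: CF_t = 102.600000, DF = 0.909155, PV = 93.279265
Price P = sum_t PV_t = 105.677836


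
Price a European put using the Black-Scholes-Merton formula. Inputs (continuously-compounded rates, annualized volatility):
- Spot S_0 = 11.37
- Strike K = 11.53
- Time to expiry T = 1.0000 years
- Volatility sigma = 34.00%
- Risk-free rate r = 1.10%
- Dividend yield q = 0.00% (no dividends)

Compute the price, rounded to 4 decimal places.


d1 = (ln(S/K) + (r - q + 0.5*sigma^2) * T) / (sigma * sqrt(T)) = 0.16125286
d2 = d1 - sigma * sqrt(T) = -0.17874714
exp(-rT) = 0.98906028; exp(-qT) = 1.00000000
P = K * exp(-rT) * N(-d2) - S_0 * exp(-qT) * N(-d1)
N(-d1) = 0.43594712; N(-d2) = 0.57093187
P = 11.5300 * 0.98906028 * 0.57093187 - 11.3700 * 1.00000000 * 0.43594712 = 1.5541

Answer: Price = 1.5541


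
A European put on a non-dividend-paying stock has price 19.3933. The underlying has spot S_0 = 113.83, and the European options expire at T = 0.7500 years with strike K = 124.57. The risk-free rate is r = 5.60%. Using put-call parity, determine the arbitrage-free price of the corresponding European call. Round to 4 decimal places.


Put-call parity: C - P = S_0 * exp(-qT) - K * exp(-rT).
S_0 * exp(-qT) = 113.8300 * 1.00000000 = 113.83000000
K * exp(-rT) = 124.5700 * 0.95886978 = 119.44640857
C = P + S*exp(-qT) - K*exp(-rT)
C = 19.3933 + 113.83000000 - 119.44640857 = 13.7769

Answer: Call price = 13.7769


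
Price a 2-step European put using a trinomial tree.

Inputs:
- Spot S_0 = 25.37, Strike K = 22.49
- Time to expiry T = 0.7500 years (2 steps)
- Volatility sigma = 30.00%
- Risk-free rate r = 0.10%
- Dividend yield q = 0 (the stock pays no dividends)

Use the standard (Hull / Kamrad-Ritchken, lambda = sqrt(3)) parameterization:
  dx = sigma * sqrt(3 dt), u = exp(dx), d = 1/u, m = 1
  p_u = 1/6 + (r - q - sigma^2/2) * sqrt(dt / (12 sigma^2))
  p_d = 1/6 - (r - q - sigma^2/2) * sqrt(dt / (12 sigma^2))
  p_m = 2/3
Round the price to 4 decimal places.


Answer: Price = V(0,0) = 1.3712

Derivation:
dt = T/N = 0.375000; dx = sigma*sqrt(3*dt) = 0.318198
u = exp(dx) = 1.374648; d = 1/u = 0.727459
p_u = 0.140739, p_m = 0.666667, p_d = 0.192594
Discount per step: exp(-r*dt) = 0.999625
Stock lattice S(k, j) with j the centered position index:
  k=0: S(0,+0) = 25.3700
  k=1: S(1,-1) = 18.4556; S(1,+0) = 25.3700; S(1,+1) = 34.8748
  k=2: S(2,-2) = 13.4257; S(2,-1) = 18.4556; S(2,+0) = 25.3700; S(2,+1) = 34.8748; S(2,+2) = 47.9406
Terminal payoffs V(N, j) = max(K - S_T, 0):
  V(2,-2) = 9.064293; V(2,-1) = 4.034373; V(2,+0) = 0.000000; V(2,+1) = 0.000000; V(2,+2) = 0.000000
Backward induction: V(k, j) = exp(-r*dt) * [p_u * V(k+1, j+1) + p_m * V(k+1, j) + p_d * V(k+1, j-1)]
  V(1,-1) = exp(-r*dt) * [p_u*0.000000 + p_m*4.034373 + p_d*9.064293] = 4.433647
  V(1,+0) = exp(-r*dt) * [p_u*0.000000 + p_m*0.000000 + p_d*4.034373] = 0.776704
  V(1,+1) = exp(-r*dt) * [p_u*0.000000 + p_m*0.000000 + p_d*0.000000] = 0.000000
  V(0,+0) = exp(-r*dt) * [p_u*0.000000 + p_m*0.776704 + p_d*4.433647] = 1.371182


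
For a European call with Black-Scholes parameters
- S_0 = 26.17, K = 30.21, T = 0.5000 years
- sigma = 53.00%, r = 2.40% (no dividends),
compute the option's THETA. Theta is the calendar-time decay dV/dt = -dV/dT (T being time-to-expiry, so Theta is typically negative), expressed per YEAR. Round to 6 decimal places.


Answer: Theta = -4.072069

Derivation:
d1 = -0.1636599415; d2 = -0.5384265355
phi(d1) = 0.3936351470; exp(-qT) = 1.0000000000; exp(-rT) = 0.9880717129
Theta = -S*exp(-qT)*phi(d1)*sigma/(2*sqrt(T)) - r*K*exp(-rT)*N(d2) + q*S*exp(-qT)*N(d1)
N(d1) = 0.4349994272; N(d2) = 0.2951413054; sqrt(T) = 0.7071067812
Term 1 = -26.1700 * 1.0000000000 * 0.3936351470 * 0.5300 / (2 * 0.7071067812) = -3.8606325081
Term 2 = -0.0240 * 30.2100 * 0.9880717129 * 0.2951413054 = -0.2114367268
Term 3 = 0 (no dividend yield, q = 0)
Theta = -3.8606325081 + (-0.2114367268) + (0.0000000000) = -4.072069


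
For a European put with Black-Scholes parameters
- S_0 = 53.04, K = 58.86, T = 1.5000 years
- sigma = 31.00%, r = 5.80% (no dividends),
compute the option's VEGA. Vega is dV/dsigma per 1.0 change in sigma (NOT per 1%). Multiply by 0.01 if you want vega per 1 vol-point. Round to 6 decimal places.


d1 = 0.1447558968; d2 = -0.2349150134
phi(d1) = 0.3947843281; exp(-qT) = 1.0000000000; exp(-rT) = 0.9166770956
Vega = S * exp(-qT) * phi(d1) * sqrt(T) = 53.0400 * 1.0000000000 * 0.3947843281 * 1.2247448714 = 25.645375

Answer: Vega = 25.645375


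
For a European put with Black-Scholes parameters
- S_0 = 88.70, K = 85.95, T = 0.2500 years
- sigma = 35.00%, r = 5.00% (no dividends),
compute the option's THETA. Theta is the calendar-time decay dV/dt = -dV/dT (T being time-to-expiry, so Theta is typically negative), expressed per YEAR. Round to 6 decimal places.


d1 = 0.3388951856; d2 = 0.1638951856
phi(d1) = 0.3766783998; exp(-qT) = 1.0000000000; exp(-rT) = 0.9875778005
Theta = -S*exp(-qT)*phi(d1)*sigma/(2*sqrt(T)) + r*K*exp(-rT)*N(-d2) - q*S*exp(-qT)*N(-d1)
N(-d1) = 0.3673443457; N(-d2) = 0.4349068286; sqrt(T) = 0.5000000000
Term 1 = -88.7000 * 1.0000000000 * 0.3766783998 * 0.3500 / (2 * 0.5000000000) = -11.6939809218
Term 2 = 0.0500 * 85.9500 * 0.9875778005 * 0.4349068286 = 1.8457948548
Term 3 = 0 (no dividend yield, q = 0)
Theta = -11.6939809218 + (1.8457948548) + (0.0000000000) = -9.848186

Answer: Theta = -9.848186


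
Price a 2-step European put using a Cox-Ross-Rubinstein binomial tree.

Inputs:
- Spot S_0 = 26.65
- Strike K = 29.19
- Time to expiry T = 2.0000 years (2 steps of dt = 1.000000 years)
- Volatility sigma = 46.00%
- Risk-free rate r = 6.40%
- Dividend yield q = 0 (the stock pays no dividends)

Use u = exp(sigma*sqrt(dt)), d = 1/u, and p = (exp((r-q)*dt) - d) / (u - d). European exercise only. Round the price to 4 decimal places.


Answer: Price = V(0,0) = 5.9377

Derivation:
dt = T/N = 1.000000
u = exp(sigma*sqrt(dt)) = 1.584074; d = 1/u = 0.631284
p = (exp((r-q)*dt) - d) / (u - d) = 0.456353
Discount per step: exp(-r*dt) = 0.938005
Stock lattice S(k, i) with i counting down-moves:
  k=0: S(0,0) = 26.6500
  k=1: S(1,0) = 42.2156; S(1,1) = 16.8237
  k=2: S(2,0) = 66.8726; S(2,1) = 26.6500; S(2,2) = 10.6205
Terminal payoffs V(N, i) = max(K - S_T, 0):
  V(2,0) = 0.000000; V(2,1) = 2.540000; V(2,2) = 18.569468
Backward induction: V(k, i) = exp(-r*dt) * [p * V(k+1, i) + (1-p) * V(k+1, i+1)].
  V(1,0) = exp(-r*dt) * [p*0.000000 + (1-p)*2.540000] = 1.295257
  V(1,1) = exp(-r*dt) * [p*2.540000 + (1-p)*18.569468] = 10.556657
  V(0,0) = exp(-r*dt) * [p*1.295257 + (1-p)*10.556657] = 5.937749


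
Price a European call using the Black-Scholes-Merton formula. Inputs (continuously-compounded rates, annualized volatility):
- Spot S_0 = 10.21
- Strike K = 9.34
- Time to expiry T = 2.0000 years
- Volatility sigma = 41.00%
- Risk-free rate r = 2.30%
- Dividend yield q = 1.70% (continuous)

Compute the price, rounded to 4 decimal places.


d1 = (ln(S/K) + (r - q + 0.5*sigma^2) * T) / (sigma * sqrt(T)) = 0.46420936
d2 = d1 - sigma * sqrt(T) = -0.11561820
exp(-rT) = 0.95504196; exp(-qT) = 0.96657150
C = S_0 * exp(-qT) * N(d1) - K * exp(-rT) * N(d2)
N(d1) = 0.67875112; N(d2) = 0.45397757
C = 10.2100 * 0.96657150 * 0.67875112 - 9.3400 * 0.95504196 * 0.45397757 = 2.6489

Answer: Price = 2.6489


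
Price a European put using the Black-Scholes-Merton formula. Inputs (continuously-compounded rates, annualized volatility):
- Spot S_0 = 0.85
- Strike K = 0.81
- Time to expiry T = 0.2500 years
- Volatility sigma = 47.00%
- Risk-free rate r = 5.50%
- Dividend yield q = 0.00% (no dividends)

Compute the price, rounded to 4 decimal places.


Answer: Price = 0.0542

Derivation:
d1 = (ln(S/K) + (r - q + 0.5*sigma^2) * T) / (sigma * sqrt(T)) = 0.38112597
d2 = d1 - sigma * sqrt(T) = 0.14612597
exp(-rT) = 0.98634410; exp(-qT) = 1.00000000
P = K * exp(-rT) * N(-d2) - S_0 * exp(-qT) * N(-d1)
N(-d1) = 0.35155489; N(-d2) = 0.44191097
P = 0.8100 * 0.98634410 * 0.44191097 - 0.8500 * 1.00000000 * 0.35155489 = 0.0542


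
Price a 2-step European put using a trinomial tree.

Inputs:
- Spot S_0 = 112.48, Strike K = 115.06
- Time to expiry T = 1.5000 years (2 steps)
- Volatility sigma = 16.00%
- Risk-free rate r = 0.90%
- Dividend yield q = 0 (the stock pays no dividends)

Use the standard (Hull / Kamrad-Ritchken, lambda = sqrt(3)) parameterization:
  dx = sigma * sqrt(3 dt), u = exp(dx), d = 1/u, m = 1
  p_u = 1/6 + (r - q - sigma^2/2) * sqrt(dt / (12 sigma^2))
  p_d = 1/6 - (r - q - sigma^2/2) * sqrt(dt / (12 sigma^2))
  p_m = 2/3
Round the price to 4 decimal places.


dt = T/N = 0.750000; dx = sigma*sqrt(3*dt) = 0.240000
u = exp(dx) = 1.271249; d = 1/u = 0.786628
p_u = 0.160729, p_m = 0.666667, p_d = 0.172604
Discount per step: exp(-r*dt) = 0.993273
Stock lattice S(k, j) with j the centered position index:
  k=0: S(0,+0) = 112.4800
  k=1: S(1,-1) = 88.4799; S(1,+0) = 112.4800; S(1,+1) = 142.9901
  k=2: S(2,-2) = 69.6008; S(2,-1) = 88.4799; S(2,+0) = 112.4800; S(2,+1) = 142.9901; S(2,+2) = 181.7760
Terminal payoffs V(N, j) = max(K - S_T, 0):
  V(2,-2) = 45.459244; V(2,-1) = 26.580098; V(2,+0) = 2.580000; V(2,+1) = 0.000000; V(2,+2) = 0.000000
Backward induction: V(k, j) = exp(-r*dt) * [p_u * V(k+1, j+1) + p_m * V(k+1, j) + p_d * V(k+1, j-1)]
  V(1,-1) = exp(-r*dt) * [p_u*2.580000 + p_m*26.580098 + p_d*45.459244] = 25.806419
  V(1,+0) = exp(-r*dt) * [p_u*0.000000 + p_m*2.580000 + p_d*26.580098] = 6.265401
  V(1,+1) = exp(-r*dt) * [p_u*0.000000 + p_m*0.000000 + p_d*2.580000] = 0.442323
  V(0,+0) = exp(-r*dt) * [p_u*0.442323 + p_m*6.265401 + p_d*25.806419] = 8.643781

Answer: Price = V(0,0) = 8.6438


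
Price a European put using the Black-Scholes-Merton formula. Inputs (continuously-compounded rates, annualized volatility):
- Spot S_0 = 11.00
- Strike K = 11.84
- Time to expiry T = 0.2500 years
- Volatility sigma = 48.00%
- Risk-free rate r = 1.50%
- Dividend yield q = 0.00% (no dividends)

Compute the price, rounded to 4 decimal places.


Answer: Price = 1.5321

Derivation:
d1 = (ln(S/K) + (r - q + 0.5*sigma^2) * T) / (sigma * sqrt(T)) = -0.17099315
d2 = d1 - sigma * sqrt(T) = -0.41099315
exp(-rT) = 0.99625702; exp(-qT) = 1.00000000
P = K * exp(-rT) * N(-d2) - S_0 * exp(-qT) * N(-d1)
N(-d1) = 0.56788543; N(-d2) = 0.65946122
P = 11.8400 * 0.99625702 * 0.65946122 - 11.0000 * 1.00000000 * 0.56788543 = 1.5321


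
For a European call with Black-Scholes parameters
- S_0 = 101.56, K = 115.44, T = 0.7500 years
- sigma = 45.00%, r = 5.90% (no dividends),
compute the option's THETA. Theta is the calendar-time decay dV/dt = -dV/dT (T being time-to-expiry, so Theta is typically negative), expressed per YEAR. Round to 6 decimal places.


d1 = -0.0203064549; d2 = -0.4100178866
phi(d1) = 0.3988600365; exp(-qT) = 1.0000000000; exp(-rT) = 0.9567147489
Theta = -S*exp(-qT)*phi(d1)*sigma/(2*sqrt(T)) - r*K*exp(-rT)*N(d2) + q*S*exp(-qT)*N(d1)
N(d1) = 0.4918994533; N(d2) = 0.3408964133; sqrt(T) = 0.8660254038
Term 1 = -101.5600 * 1.0000000000 * 0.3988600365 * 0.4500 / (2 * 0.8660254038) = -10.5243456532
Term 2 = -0.0590 * 115.4400 * 0.9567147489 * 0.3408964133 = -2.2213307611
Term 3 = 0 (no dividend yield, q = 0)
Theta = -10.5243456532 + (-2.2213307611) + (0.0000000000) = -12.745676

Answer: Theta = -12.745676


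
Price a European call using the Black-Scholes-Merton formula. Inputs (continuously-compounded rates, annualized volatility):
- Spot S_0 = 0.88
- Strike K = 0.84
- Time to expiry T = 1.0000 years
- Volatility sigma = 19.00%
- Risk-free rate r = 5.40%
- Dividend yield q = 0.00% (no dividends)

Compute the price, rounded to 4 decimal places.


d1 = (ln(S/K) + (r - q + 0.5*sigma^2) * T) / (sigma * sqrt(T)) = 0.62405271
d2 = d1 - sigma * sqrt(T) = 0.43405271
exp(-rT) = 0.94743211; exp(-qT) = 1.00000000
C = S_0 * exp(-qT) * N(d1) - K * exp(-rT) * N(d2)
N(d1) = 0.73370352; N(d2) = 0.66787492
C = 0.8800 * 1.00000000 * 0.73370352 - 0.8400 * 0.94743211 * 0.66787492 = 0.1141

Answer: Price = 0.1141


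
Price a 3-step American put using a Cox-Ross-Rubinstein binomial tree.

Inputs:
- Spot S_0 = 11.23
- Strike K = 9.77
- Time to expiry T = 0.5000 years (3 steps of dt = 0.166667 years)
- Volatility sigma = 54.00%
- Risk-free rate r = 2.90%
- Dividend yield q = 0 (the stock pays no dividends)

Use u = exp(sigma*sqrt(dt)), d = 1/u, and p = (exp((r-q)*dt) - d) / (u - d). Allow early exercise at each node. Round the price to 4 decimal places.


Answer: Price = V(0,0) = 0.9482

Derivation:
dt = T/N = 0.166667
u = exp(sigma*sqrt(dt)) = 1.246643; d = 1/u = 0.802154
p = (exp((r-q)*dt) - d) / (u - d) = 0.456009
Discount per step: exp(-r*dt) = 0.995178
Stock lattice S(k, i) with i counting down-moves:
  k=0: S(0,0) = 11.2300
  k=1: S(1,0) = 13.9998; S(1,1) = 9.0082
  k=2: S(2,0) = 17.4527; S(2,1) = 11.2300; S(2,2) = 7.2260
  k=3: S(3,0) = 21.7573; S(3,1) = 13.9998; S(3,2) = 9.0082; S(3,3) = 5.7963
Terminal payoffs V(N, i) = max(K - S_T, 0):
  V(3,0) = 0.000000; V(3,1) = 0.000000; V(3,2) = 0.761805; V(3,3) = 3.973661
Backward induction: V(k, i) = exp(-r*dt) * [p * V(k+1, i) + (1-p) * V(k+1, i+1)]; then take max(V_cont, immediate exercise) for American.
  V(2,0) = exp(-r*dt) * [p*0.000000 + (1-p)*0.000000] = 0.000000; exercise = 0.000000; V(2,0) = max -> 0.000000
  V(2,1) = exp(-r*dt) * [p*0.000000 + (1-p)*0.761805] = 0.412417; exercise = 0.000000; V(2,1) = max -> 0.412417
  V(2,2) = exp(-r*dt) * [p*0.761805 + (1-p)*3.973661] = 2.496929; exercise = 2.544036; V(2,2) = max -> 2.544036
  V(1,0) = exp(-r*dt) * [p*0.000000 + (1-p)*0.412417] = 0.223270; exercise = 0.000000; V(1,0) = max -> 0.223270
  V(1,1) = exp(-r*dt) * [p*0.412417 + (1-p)*2.544036] = 1.564419; exercise = 0.761805; V(1,1) = max -> 1.564419
  V(0,0) = exp(-r*dt) * [p*0.223270 + (1-p)*1.564419] = 0.948249; exercise = 0.000000; V(0,0) = max -> 0.948249


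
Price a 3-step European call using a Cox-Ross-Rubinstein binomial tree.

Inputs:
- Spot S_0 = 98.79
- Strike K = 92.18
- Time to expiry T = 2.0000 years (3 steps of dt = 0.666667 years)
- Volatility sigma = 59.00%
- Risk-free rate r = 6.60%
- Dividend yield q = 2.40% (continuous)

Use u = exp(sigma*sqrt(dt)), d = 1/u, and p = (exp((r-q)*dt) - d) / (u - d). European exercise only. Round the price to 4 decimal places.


dt = T/N = 0.666667
u = exp(sigma*sqrt(dt)) = 1.618877; d = 1/u = 0.617712
p = (exp((r-q)*dt) - d) / (u - d) = 0.410206
Discount per step: exp(-r*dt) = 0.956954
Stock lattice S(k, i) with i counting down-moves:
  k=0: S(0,0) = 98.7900
  k=1: S(1,0) = 159.9289; S(1,1) = 61.0238
  k=2: S(2,0) = 258.9053; S(2,1) = 98.7900; S(2,2) = 37.6951
  k=3: S(3,0) = 419.1360; S(3,1) = 159.9289; S(3,2) = 61.0238; S(3,3) = 23.2847
Terminal payoffs V(N, i) = max(S_T - K, 0):
  V(3,0) = 326.955951; V(3,1) = 67.748904; V(3,2) = 0.000000; V(3,3) = 0.000000
Backward induction: V(k, i) = exp(-r*dt) * [p * V(k+1, i) + (1-p) * V(k+1, i+1)].
  V(2,0) = exp(-r*dt) * [p*326.955951 + (1-p)*67.748904] = 166.583761
  V(2,1) = exp(-r*dt) * [p*67.748904 + (1-p)*0.000000] = 26.594689
  V(2,2) = exp(-r*dt) * [p*0.000000 + (1-p)*0.000000] = 0.000000
  V(1,0) = exp(-r*dt) * [p*166.583761 + (1-p)*26.594689] = 80.402308
  V(1,1) = exp(-r*dt) * [p*26.594689 + (1-p)*0.000000] = 10.439689
  V(0,0) = exp(-r*dt) * [p*80.402308 + (1-p)*10.439689] = 37.453980

Answer: Price = V(0,0) = 37.4540


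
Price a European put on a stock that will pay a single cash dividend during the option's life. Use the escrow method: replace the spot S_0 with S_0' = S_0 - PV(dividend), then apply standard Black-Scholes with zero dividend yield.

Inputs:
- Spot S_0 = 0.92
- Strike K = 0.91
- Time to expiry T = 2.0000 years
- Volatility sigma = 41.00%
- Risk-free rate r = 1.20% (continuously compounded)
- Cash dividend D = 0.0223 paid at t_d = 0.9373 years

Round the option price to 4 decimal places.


Answer: Price = 0.1990

Derivation:
PV(D) = D * exp(-r * t_d) = 0.0223 * 0.98881542 = 0.02205058
S_0' = S_0 - PV(D) = 0.9200 - 0.02205058 = 0.89794942
d1 = (ln(S_0'/K) + (r + sigma^2/2)*T) / (sigma*sqrt(T)) = 0.30831432
d2 = d1 - sigma*sqrt(T) = -0.27151324
exp(-rT) = 0.97628571
N(-d1) = 0.37892159; N(-d2) = 0.60700184
P = K * exp(-rT) * N(-d2) - S_0' * N(-d1) = 0.9100 * 0.97628571 * 0.60700184 - 0.89794942 * 0.37892159 = 0.1990


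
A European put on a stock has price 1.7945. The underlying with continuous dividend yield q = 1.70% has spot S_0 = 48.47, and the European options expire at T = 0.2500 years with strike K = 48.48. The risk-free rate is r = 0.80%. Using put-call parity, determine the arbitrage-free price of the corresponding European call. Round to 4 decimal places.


Answer: Call price = 1.6758

Derivation:
Put-call parity: C - P = S_0 * exp(-qT) - K * exp(-rT).
S_0 * exp(-qT) = 48.4700 * 0.99575902 = 48.26443963
K * exp(-rT) = 48.4800 * 0.99800200 = 48.38313690
C = P + S*exp(-qT) - K*exp(-rT)
C = 1.7945 + 48.26443963 - 48.38313690 = 1.6758


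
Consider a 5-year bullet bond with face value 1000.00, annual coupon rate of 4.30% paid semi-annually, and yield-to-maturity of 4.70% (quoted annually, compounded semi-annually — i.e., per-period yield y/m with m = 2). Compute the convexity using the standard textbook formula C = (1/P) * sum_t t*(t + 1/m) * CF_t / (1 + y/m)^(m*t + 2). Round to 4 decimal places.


Coupon per period c = face * coupon_rate / m = 21.500000
Periods per year m = 2; per-period yield y/m = 0.023500
Number of cashflows N = 10
Cashflows (t years, CF_t, discount factor 1/(1+y/m)^(m*t), PV):
  t = 0.5000: CF_t = 21.500000, DF = 0.977040, PV = 21.006351
  t = 1.0000: CF_t = 21.500000, DF = 0.954606, PV = 20.524036
  t = 1.5000: CF_t = 21.500000, DF = 0.932688, PV = 20.052795
  t = 2.0000: CF_t = 21.500000, DF = 0.911273, PV = 19.592374
  t = 2.5000: CF_t = 21.500000, DF = 0.890350, PV = 19.142525
  t = 3.0000: CF_t = 21.500000, DF = 0.869907, PV = 18.703004
  t = 3.5000: CF_t = 21.500000, DF = 0.849934, PV = 18.273575
  t = 4.0000: CF_t = 21.500000, DF = 0.830419, PV = 17.854006
  t = 4.5000: CF_t = 21.500000, DF = 0.811352, PV = 17.444071
  t = 5.0000: CF_t = 1021.500000, DF = 0.792723, PV = 809.766677
Price P = sum_t PV_t = 982.359415
Convexity numerator sum_t t*(t + 1/m) * CF_t / (1+y/m)^(m*t + 2):
  t = 0.5000: term = 10.026398
  t = 1.0000: term = 29.388562
  t = 1.5000: term = 57.427575
  t = 2.0000: term = 93.515022
  t = 2.5000: term = 137.051816
  t = 3.0000: term = 187.467066
  t = 3.5000: term = 244.216989
  t = 4.0000: term = 306.783851
  t = 4.5000: term = 374.674953
  t = 5.0000: term = 21257.730693
Convexity = (1/P) * sum = 22698.282925 / 982.359415 = 23.105884

Answer: Convexity = 23.1059


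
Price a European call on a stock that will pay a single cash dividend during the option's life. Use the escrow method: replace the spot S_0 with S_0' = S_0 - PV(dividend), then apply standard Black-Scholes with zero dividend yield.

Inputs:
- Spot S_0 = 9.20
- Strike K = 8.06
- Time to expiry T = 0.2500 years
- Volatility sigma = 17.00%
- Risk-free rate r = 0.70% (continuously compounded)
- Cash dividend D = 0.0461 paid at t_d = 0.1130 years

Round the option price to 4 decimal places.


Answer: Price = 1.1285

Derivation:
PV(D) = D * exp(-r * t_d) = 0.0461 * 0.99920931 = 0.04606355
S_0' = S_0 - PV(D) = 9.2000 - 0.04606355 = 9.15393645
d1 = (ln(S_0'/K) + (r + sigma^2/2)*T) / (sigma*sqrt(T)) = 1.56038757
d2 = d1 - sigma*sqrt(T) = 1.47538757
exp(-rT) = 0.99825153
N(d1) = 0.94066584; N(d2) = 0.92994581
C = S_0' * N(d1) - K * exp(-rT) * N(d2) = 9.15393645 * 0.94066584 - 8.0600 * 0.99825153 * 0.92994581 = 1.1285


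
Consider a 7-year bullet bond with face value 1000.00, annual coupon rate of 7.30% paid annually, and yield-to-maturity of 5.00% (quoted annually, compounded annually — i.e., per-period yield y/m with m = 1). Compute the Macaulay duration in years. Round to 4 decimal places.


Answer: Macaulay duration = 5.8090 years

Derivation:
Coupon per period c = face * coupon_rate / m = 73.000000
Periods per year m = 1; per-period yield y/m = 0.050000
Number of cashflows N = 7
Cashflows (t years, CF_t, discount factor 1/(1+y/m)^(m*t), PV):
  t = 1.0000: CF_t = 73.000000, DF = 0.952381, PV = 69.523810
  t = 2.0000: CF_t = 73.000000, DF = 0.907029, PV = 66.213152
  t = 3.0000: CF_t = 73.000000, DF = 0.863838, PV = 63.060145
  t = 4.0000: CF_t = 73.000000, DF = 0.822702, PV = 60.057281
  t = 5.0000: CF_t = 73.000000, DF = 0.783526, PV = 57.197410
  t = 6.0000: CF_t = 73.000000, DF = 0.746215, PV = 54.473724
  t = 7.0000: CF_t = 1073.000000, DF = 0.710681, PV = 762.561067
Price P = sum_t PV_t = 1133.086588
Macaulay numerator sum_t t * PV_t:
  t * PV_t at t = 1.0000: 69.523810
  t * PV_t at t = 2.0000: 132.426304
  t * PV_t at t = 3.0000: 189.180434
  t * PV_t at t = 4.0000: 240.229123
  t * PV_t at t = 5.0000: 285.987051
  t * PV_t at t = 6.0000: 326.842344
  t * PV_t at t = 7.0000: 5337.927471
Macaulay duration D = (sum_t t * PV_t) / P = 6582.116535 / 1133.086588 = 5.809015


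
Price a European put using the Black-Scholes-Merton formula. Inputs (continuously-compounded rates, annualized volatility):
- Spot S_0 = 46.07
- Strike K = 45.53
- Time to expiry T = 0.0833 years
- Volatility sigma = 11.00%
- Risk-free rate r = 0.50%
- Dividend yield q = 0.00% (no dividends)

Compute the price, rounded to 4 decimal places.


d1 = (ln(S/K) + (r - q + 0.5*sigma^2) * T) / (sigma * sqrt(T)) = 0.40037260
d2 = d1 - sigma * sqrt(T) = 0.36862469
exp(-rT) = 0.99958359; exp(-qT) = 1.00000000
P = K * exp(-rT) * N(-d2) - S_0 * exp(-qT) * N(-d1)
N(-d1) = 0.34444105; N(-d2) = 0.35620375
P = 45.5300 * 0.99958359 * 0.35620375 - 46.0700 * 1.00000000 * 0.34444105 = 0.3428

Answer: Price = 0.3428


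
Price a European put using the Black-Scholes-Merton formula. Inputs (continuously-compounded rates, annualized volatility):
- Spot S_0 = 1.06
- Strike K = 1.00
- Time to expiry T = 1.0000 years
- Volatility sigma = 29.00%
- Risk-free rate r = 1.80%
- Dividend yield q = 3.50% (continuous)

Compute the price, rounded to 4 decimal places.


d1 = (ln(S/K) + (r - q + 0.5*sigma^2) * T) / (sigma * sqrt(T)) = 0.28730658
d2 = d1 - sigma * sqrt(T) = -0.00269342
exp(-rT) = 0.98216103; exp(-qT) = 0.96560542
P = K * exp(-rT) * N(-d2) - S_0 * exp(-qT) * N(-d1)
N(-d1) = 0.38693879; N(-d2) = 0.50107452
P = 1.0000 * 0.98216103 * 0.50107452 - 1.0600 * 0.96560542 * 0.38693879 = 0.0961

Answer: Price = 0.0961


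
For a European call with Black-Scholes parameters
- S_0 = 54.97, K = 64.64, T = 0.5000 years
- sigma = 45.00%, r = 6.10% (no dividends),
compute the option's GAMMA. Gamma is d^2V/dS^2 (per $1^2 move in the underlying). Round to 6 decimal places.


Answer: Gamma = 0.022082

Derivation:
d1 = -0.2543096413; d2 = -0.5725076928
phi(d1) = 0.3862481540; exp(-qT) = 1.0000000000; exp(-rT) = 0.9699604321
Gamma = exp(-qT) * phi(d1) / (S * sigma * sqrt(T)) = 1.0000000000 * 0.3862481540 / (54.9700 * 0.4500 * 0.7071067812) = 0.022082


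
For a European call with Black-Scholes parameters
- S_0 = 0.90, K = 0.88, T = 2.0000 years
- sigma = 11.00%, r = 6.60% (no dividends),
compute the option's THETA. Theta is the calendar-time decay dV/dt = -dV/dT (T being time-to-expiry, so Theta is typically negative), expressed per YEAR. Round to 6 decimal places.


d1 = 1.0707708721; d2 = 0.9152073803
phi(d1) = 0.2248743081; exp(-qT) = 1.0000000000; exp(-rT) = 0.8763409951
Theta = -S*exp(-qT)*phi(d1)*sigma/(2*sqrt(T)) - r*K*exp(-rT)*N(d2) + q*S*exp(-qT)*N(d1)
N(d1) = 0.8578637665; N(d2) = 0.8199586145; sqrt(T) = 1.4142135624
Term 1 = -0.9000 * 1.0000000000 * 0.2248743081 * 0.1100 / (2 * 1.4142135624) = -0.0078710023
Term 2 = -0.0660 * 0.8800 * 0.8763409951 * 0.8199586145 = -0.0417341593
Term 3 = 0 (no dividend yield, q = 0)
Theta = -0.0078710023 + (-0.0417341593) + (0.0000000000) = -0.049605

Answer: Theta = -0.049605


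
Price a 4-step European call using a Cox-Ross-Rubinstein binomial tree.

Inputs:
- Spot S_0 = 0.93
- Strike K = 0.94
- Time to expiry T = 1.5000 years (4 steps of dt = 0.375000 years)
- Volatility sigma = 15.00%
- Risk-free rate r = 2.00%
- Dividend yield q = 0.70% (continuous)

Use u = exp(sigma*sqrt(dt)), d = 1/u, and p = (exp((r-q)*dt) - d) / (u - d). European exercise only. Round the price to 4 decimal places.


dt = T/N = 0.375000
u = exp(sigma*sqrt(dt)) = 1.096207; d = 1/u = 0.912237
p = (exp((r-q)*dt) - d) / (u - d) = 0.503616
Discount per step: exp(-r*dt) = 0.992528
Stock lattice S(k, i) with i counting down-moves:
  k=0: S(0,0) = 0.9300
  k=1: S(1,0) = 1.0195; S(1,1) = 0.8484
  k=2: S(2,0) = 1.1176; S(2,1) = 0.9300; S(2,2) = 0.7739
  k=3: S(3,0) = 1.2251; S(3,1) = 1.0195; S(3,2) = 0.8484; S(3,3) = 0.7060
  k=4: S(4,0) = 1.3429; S(4,1) = 1.1176; S(4,2) = 0.9300; S(4,3) = 0.7739; S(4,4) = 0.6440
Terminal payoffs V(N, i) = max(S_T - K, 0):
  V(4,0) = 0.402929; V(4,1) = 0.177553; V(4,2) = 0.000000; V(4,3) = 0.000000; V(4,4) = 0.000000
Backward induction: V(k, i) = exp(-r*dt) * [p * V(k+1, i) + (1-p) * V(k+1, i+1)].
  V(3,0) = exp(-r*dt) * [p*0.402929 + (1-p)*0.177553] = 0.288881
  V(3,1) = exp(-r*dt) * [p*0.177553 + (1-p)*0.000000] = 0.088750
  V(3,2) = exp(-r*dt) * [p*0.000000 + (1-p)*0.000000] = 0.000000
  V(3,3) = exp(-r*dt) * [p*0.000000 + (1-p)*0.000000] = 0.000000
  V(2,0) = exp(-r*dt) * [p*0.288881 + (1-p)*0.088750] = 0.188123
  V(2,1) = exp(-r*dt) * [p*0.088750 + (1-p)*0.000000] = 0.044362
  V(2,2) = exp(-r*dt) * [p*0.000000 + (1-p)*0.000000] = 0.000000
  V(1,0) = exp(-r*dt) * [p*0.188123 + (1-p)*0.044362] = 0.115890
  V(1,1) = exp(-r*dt) * [p*0.044362 + (1-p)*0.000000] = 0.022174
  V(0,0) = exp(-r*dt) * [p*0.115890 + (1-p)*0.022174] = 0.068853

Answer: Price = V(0,0) = 0.0689


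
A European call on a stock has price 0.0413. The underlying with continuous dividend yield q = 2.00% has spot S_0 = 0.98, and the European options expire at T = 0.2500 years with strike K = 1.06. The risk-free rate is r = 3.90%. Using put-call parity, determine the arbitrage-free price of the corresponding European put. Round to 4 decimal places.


Put-call parity: C - P = S_0 * exp(-qT) - K * exp(-rT).
S_0 * exp(-qT) = 0.9800 * 0.99501248 = 0.97511223
K * exp(-rT) = 1.0600 * 0.99029738 = 1.04971522
P = C - S*exp(-qT) + K*exp(-rT)
P = 0.0413 - 0.97511223 + 1.04971522 = 0.1159

Answer: Put price = 0.1159


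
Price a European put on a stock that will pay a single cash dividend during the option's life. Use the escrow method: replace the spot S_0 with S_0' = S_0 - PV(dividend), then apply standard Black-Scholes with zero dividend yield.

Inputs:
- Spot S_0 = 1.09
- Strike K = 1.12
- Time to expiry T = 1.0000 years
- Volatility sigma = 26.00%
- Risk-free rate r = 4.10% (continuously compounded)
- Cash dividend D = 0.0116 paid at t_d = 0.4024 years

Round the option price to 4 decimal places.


PV(D) = D * exp(-r * t_d) = 0.0116 * 0.98363695 = 0.01141019
S_0' = S_0 - PV(D) = 1.0900 - 0.01141019 = 1.07858981
d1 = (ln(S_0'/K) + (r + sigma^2/2)*T) / (sigma*sqrt(T)) = 0.14279143
d2 = d1 - sigma*sqrt(T) = -0.11720857
exp(-rT) = 0.95982913
N(-d1) = 0.44322745; N(-d2) = 0.54665261
P = K * exp(-rT) * N(-d2) - S_0' * N(-d1) = 1.1200 * 0.95982913 * 0.54665261 - 1.07858981 * 0.44322745 = 0.1096

Answer: Price = 0.1096


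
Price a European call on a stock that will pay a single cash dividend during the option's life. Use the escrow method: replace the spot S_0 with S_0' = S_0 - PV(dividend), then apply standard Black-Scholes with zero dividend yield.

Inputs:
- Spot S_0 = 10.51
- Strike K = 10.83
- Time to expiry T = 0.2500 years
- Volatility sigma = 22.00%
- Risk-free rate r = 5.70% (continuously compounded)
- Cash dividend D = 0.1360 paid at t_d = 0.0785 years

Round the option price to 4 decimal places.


Answer: Price = 0.3262

Derivation:
PV(D) = D * exp(-r * t_d) = 0.1360 * 0.99553550 = 0.13539283
S_0' = S_0 - PV(D) = 10.5100 - 0.13539283 = 10.37460717
d1 = (ln(S_0'/K) + (r + sigma^2/2)*T) / (sigma*sqrt(T)) = -0.20598962
d2 = d1 - sigma*sqrt(T) = -0.31598962
exp(-rT) = 0.98585105
N(d1) = 0.41839951; N(d2) = 0.37600519
C = S_0' * N(d1) - K * exp(-rT) * N(d2) = 10.37460717 * 0.41839951 - 10.8300 * 0.98585105 * 0.37600519 = 0.3262


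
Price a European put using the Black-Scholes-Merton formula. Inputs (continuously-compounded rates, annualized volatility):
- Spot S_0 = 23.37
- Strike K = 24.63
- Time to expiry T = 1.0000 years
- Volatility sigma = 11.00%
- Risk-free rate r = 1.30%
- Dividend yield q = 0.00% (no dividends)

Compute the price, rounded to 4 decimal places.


Answer: Price = 1.5833

Derivation:
d1 = (ln(S/K) + (r - q + 0.5*sigma^2) * T) / (sigma * sqrt(T)) = -0.30420058
d2 = d1 - sigma * sqrt(T) = -0.41420058
exp(-rT) = 0.98708414; exp(-qT) = 1.00000000
P = K * exp(-rT) * N(-d2) - S_0 * exp(-qT) * N(-d1)
N(-d1) = 0.61951246; N(-d2) = 0.66063639
P = 24.6300 * 0.98708414 * 0.66063639 - 23.3700 * 1.00000000 * 0.61951246 = 1.5833


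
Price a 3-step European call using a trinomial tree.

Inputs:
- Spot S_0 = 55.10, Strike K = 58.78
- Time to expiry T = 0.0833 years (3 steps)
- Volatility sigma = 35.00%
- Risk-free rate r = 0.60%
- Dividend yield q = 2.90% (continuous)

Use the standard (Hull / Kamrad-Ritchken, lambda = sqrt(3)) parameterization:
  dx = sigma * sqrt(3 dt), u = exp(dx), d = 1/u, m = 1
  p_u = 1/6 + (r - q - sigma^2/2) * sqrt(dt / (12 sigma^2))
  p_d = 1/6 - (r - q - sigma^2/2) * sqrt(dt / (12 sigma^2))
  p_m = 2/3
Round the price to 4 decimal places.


Answer: Price = V(0,0) = 0.9531

Derivation:
dt = T/N = 0.027767; dx = sigma*sqrt(3*dt) = 0.101016
u = exp(dx) = 1.106294; d = 1/u = 0.903918
p_u = 0.155088, p_m = 0.666667, p_d = 0.178246
Discount per step: exp(-r*dt) = 0.999833
Stock lattice S(k, j) with j the centered position index:
  k=0: S(0,+0) = 55.1000
  k=1: S(1,-1) = 49.8059; S(1,+0) = 55.1000; S(1,+1) = 60.9568
  k=2: S(2,-2) = 45.0205; S(2,-1) = 49.8059; S(2,+0) = 55.1000; S(2,+1) = 60.9568; S(2,+2) = 67.4362
  k=3: S(3,-3) = 40.6948; S(3,-2) = 45.0205; S(3,-1) = 49.8059; S(3,+0) = 55.1000; S(3,+1) = 60.9568; S(3,+2) = 67.4362; S(3,+3) = 74.6043
Terminal payoffs V(N, j) = max(S_T - K, 0):
  V(3,-3) = 0.000000; V(3,-2) = 0.000000; V(3,-1) = 0.000000; V(3,+0) = 0.000000; V(3,+1) = 2.176824; V(3,+2) = 8.656195; V(3,+3) = 15.824288
Backward induction: V(k, j) = exp(-r*dt) * [p_u * V(k+1, j+1) + p_m * V(k+1, j) + p_d * V(k+1, j-1)]
  V(2,-2) = exp(-r*dt) * [p_u*0.000000 + p_m*0.000000 + p_d*0.000000] = 0.000000
  V(2,-1) = exp(-r*dt) * [p_u*0.000000 + p_m*0.000000 + p_d*0.000000] = 0.000000
  V(2,+0) = exp(-r*dt) * [p_u*2.176824 + p_m*0.000000 + p_d*0.000000] = 0.337542
  V(2,+1) = exp(-r*dt) * [p_u*8.656195 + p_m*2.176824 + p_d*0.000000] = 2.793219
  V(2,+2) = exp(-r*dt) * [p_u*15.824288 + p_m*8.656195 + p_d*2.176824] = 8.611522
  V(1,-1) = exp(-r*dt) * [p_u*0.337542 + p_m*0.000000 + p_d*0.000000] = 0.052340
  V(1,+0) = exp(-r*dt) * [p_u*2.793219 + p_m*0.337542 + p_d*0.000000] = 0.658112
  V(1,+1) = exp(-r*dt) * [p_u*8.611522 + p_m*2.793219 + p_d*0.337542] = 3.257309
  V(0,+0) = exp(-r*dt) * [p_u*3.257309 + p_m*0.658112 + p_d*0.052340] = 0.953080


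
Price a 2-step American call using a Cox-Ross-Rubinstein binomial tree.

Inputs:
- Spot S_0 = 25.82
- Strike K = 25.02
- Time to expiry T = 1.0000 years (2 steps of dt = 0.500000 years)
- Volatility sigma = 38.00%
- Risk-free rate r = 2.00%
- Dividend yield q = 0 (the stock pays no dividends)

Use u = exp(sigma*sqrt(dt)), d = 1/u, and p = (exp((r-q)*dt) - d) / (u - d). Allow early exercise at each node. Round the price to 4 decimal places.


dt = T/N = 0.500000
u = exp(sigma*sqrt(dt)) = 1.308263; d = 1/u = 0.764372
p = (exp((r-q)*dt) - d) / (u - d) = 0.451704
Discount per step: exp(-r*dt) = 0.990050
Stock lattice S(k, i) with i counting down-moves:
  k=0: S(0,0) = 25.8200
  k=1: S(1,0) = 33.7794; S(1,1) = 19.7361
  k=2: S(2,0) = 44.1923; S(2,1) = 25.8200; S(2,2) = 15.0857
Terminal payoffs V(N, i) = max(S_T - K, 0):
  V(2,0) = 19.172299; V(2,1) = 0.800000; V(2,2) = 0.000000
Backward induction: V(k, i) = exp(-r*dt) * [p * V(k+1, i) + (1-p) * V(k+1, i+1)]; then take max(V_cont, immediate exercise) for American.
  V(1,0) = exp(-r*dt) * [p*19.172299 + (1-p)*0.800000] = 9.008313; exercise = 8.759360; V(1,0) = max -> 9.008313
  V(1,1) = exp(-r*dt) * [p*0.800000 + (1-p)*0.000000] = 0.357768; exercise = 0.000000; V(1,1) = max -> 0.357768
  V(0,0) = exp(-r*dt) * [p*9.008313 + (1-p)*0.357768] = 4.222817; exercise = 0.800000; V(0,0) = max -> 4.222817

Answer: Price = V(0,0) = 4.2228


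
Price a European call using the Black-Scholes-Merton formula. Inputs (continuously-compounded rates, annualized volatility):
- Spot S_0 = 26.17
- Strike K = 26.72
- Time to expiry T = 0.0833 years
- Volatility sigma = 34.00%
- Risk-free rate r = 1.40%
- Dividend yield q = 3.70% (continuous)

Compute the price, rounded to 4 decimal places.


d1 = (ln(S/K) + (r - q + 0.5*sigma^2) * T) / (sigma * sqrt(T)) = -0.18240913
d2 = d1 - sigma * sqrt(T) = -0.28053904
exp(-rT) = 0.99883448; exp(-qT) = 0.99692264
C = S_0 * exp(-qT) * N(d1) - K * exp(-rT) * N(d2)
N(d1) = 0.42763083; N(d2) = 0.38953199
C = 26.1700 * 0.99692264 * 0.42763083 - 26.7200 * 0.99883448 * 0.38953199 = 0.7605

Answer: Price = 0.7605


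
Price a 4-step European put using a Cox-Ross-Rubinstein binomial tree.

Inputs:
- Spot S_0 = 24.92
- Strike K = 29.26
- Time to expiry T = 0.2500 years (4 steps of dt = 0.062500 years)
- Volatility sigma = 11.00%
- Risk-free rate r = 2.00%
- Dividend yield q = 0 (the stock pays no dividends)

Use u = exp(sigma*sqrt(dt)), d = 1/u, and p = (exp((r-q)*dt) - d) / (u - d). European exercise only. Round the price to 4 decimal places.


dt = T/N = 0.062500
u = exp(sigma*sqrt(dt)) = 1.027882; d = 1/u = 0.972875
p = (exp((r-q)*dt) - d) / (u - d) = 0.515864
Discount per step: exp(-r*dt) = 0.998751
Stock lattice S(k, i) with i counting down-moves:
  k=0: S(0,0) = 24.9200
  k=1: S(1,0) = 25.6148; S(1,1) = 24.2440
  k=2: S(2,0) = 26.3290; S(2,1) = 24.9200; S(2,2) = 23.5864
  k=3: S(3,0) = 27.0631; S(3,1) = 25.6148; S(3,2) = 24.2440; S(3,3) = 22.9466
  k=4: S(4,0) = 27.8176; S(4,1) = 26.3290; S(4,2) = 24.9200; S(4,3) = 23.5864; S(4,4) = 22.3242
Terminal payoffs V(N, i) = max(K - S_T, 0):
  V(4,0) = 1.442350; V(4,1) = 2.931008; V(4,2) = 4.340000; V(4,3) = 5.673590; V(4,4) = 6.935813
Backward induction: V(k, i) = exp(-r*dt) * [p * V(k+1, i) + (1-p) * V(k+1, i+1)].
  V(3,0) = exp(-r*dt) * [p*1.442350 + (1-p)*2.931008] = 2.160361
  V(3,1) = exp(-r*dt) * [p*2.931008 + (1-p)*4.340000] = 3.608638
  V(3,2) = exp(-r*dt) * [p*4.340000 + (1-p)*5.673590] = 4.979411
  V(3,3) = exp(-r*dt) * [p*5.673590 + (1-p)*6.935813] = 6.276827
  V(2,0) = exp(-r*dt) * [p*2.160361 + (1-p)*3.608638] = 2.857949
  V(2,1) = exp(-r*dt) * [p*3.608638 + (1-p)*4.979411] = 4.266941
  V(2,2) = exp(-r*dt) * [p*4.979411 + (1-p)*6.276827] = 5.600531
  V(1,0) = exp(-r*dt) * [p*2.857949 + (1-p)*4.266941] = 3.535671
  V(1,1) = exp(-r*dt) * [p*4.266941 + (1-p)*5.600531] = 4.906443
  V(0,0) = exp(-r*dt) * [p*3.535671 + (1-p)*4.906443] = 4.194065

Answer: Price = V(0,0) = 4.1941


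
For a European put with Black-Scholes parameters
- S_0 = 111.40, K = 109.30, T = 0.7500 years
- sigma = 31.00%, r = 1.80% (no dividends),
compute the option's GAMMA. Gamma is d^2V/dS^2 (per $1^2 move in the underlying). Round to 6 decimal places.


Answer: Gamma = 0.012911

Derivation:
d1 = 0.2554064700; d2 = -0.0130614052
phi(d1) = 0.3861401990; exp(-qT) = 1.0000000000; exp(-rT) = 0.9865907163
Gamma = exp(-qT) * phi(d1) / (S * sigma * sqrt(T)) = 1.0000000000 * 0.3861401990 / (111.4000 * 0.3100 * 0.8660254038) = 0.012911


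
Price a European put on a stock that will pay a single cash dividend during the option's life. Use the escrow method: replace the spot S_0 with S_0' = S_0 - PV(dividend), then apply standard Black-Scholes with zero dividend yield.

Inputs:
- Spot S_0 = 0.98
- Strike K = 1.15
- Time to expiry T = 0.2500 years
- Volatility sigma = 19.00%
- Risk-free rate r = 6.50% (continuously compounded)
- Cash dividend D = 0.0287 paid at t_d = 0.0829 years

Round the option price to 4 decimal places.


PV(D) = D * exp(-r * t_d) = 0.0287 * 0.99462599 = 0.02854577
S_0' = S_0 - PV(D) = 0.9800 - 0.02854577 = 0.95145423
d1 = (ln(S_0'/K) + (r + sigma^2/2)*T) / (sigma*sqrt(T)) = -1.77645405
d2 = d1 - sigma*sqrt(T) = -1.87145405
exp(-rT) = 0.98388132
N(-d1) = 0.96217095; N(-d2) = 0.96935891
P = K * exp(-rT) * N(-d2) - S_0' * N(-d1) = 1.1500 * 0.98388132 * 0.96935891 - 0.95145423 * 0.96217095 = 0.1813

Answer: Price = 0.1813


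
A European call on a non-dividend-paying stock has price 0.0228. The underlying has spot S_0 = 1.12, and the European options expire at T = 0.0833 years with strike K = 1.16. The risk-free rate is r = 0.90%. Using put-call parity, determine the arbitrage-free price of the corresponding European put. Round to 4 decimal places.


Put-call parity: C - P = S_0 * exp(-qT) - K * exp(-rT).
S_0 * exp(-qT) = 1.1200 * 1.00000000 = 1.12000000
K * exp(-rT) = 1.1600 * 0.99925058 = 1.15913067
P = C - S*exp(-qT) + K*exp(-rT)
P = 0.0228 - 1.12000000 + 1.15913067 = 0.0619

Answer: Put price = 0.0619


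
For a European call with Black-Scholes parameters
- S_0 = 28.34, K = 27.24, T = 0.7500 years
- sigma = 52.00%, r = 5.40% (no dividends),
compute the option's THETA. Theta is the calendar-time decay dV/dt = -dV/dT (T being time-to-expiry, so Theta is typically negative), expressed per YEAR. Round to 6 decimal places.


d1 = 0.4030077040; d2 = -0.0473255060
phi(d1) = 0.3678256840; exp(-qT) = 1.0000000000; exp(-rT) = 0.9603091645
Theta = -S*exp(-qT)*phi(d1)*sigma/(2*sqrt(T)) - r*K*exp(-rT)*N(d2) + q*S*exp(-qT)*N(d1)
N(d1) = 0.6565287215; N(d2) = 0.4811269000; sqrt(T) = 0.8660254038
Term 1 = -28.3400 * 1.0000000000 * 0.3678256840 * 0.5200 / (2 * 0.8660254038) = -3.1295695924
Term 2 = -0.0540 * 27.2400 * 0.9603091645 * 0.4811269000 = -0.6796284892
Term 3 = 0 (no dividend yield, q = 0)
Theta = -3.1295695924 + (-0.6796284892) + (0.0000000000) = -3.809198

Answer: Theta = -3.809198
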